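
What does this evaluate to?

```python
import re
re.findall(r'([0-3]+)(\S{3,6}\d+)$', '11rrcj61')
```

[('11', 'rrcj61')]

2 groups means the one result is a tuple of 2 captured strings — 1 here.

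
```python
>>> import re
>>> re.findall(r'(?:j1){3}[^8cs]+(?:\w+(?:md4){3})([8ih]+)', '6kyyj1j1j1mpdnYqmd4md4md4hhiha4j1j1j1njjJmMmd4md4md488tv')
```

Pattern: the literal 'j1' repeated 3 times, then one or more of any character except [8cs]; then one or more of a word character, then the literal 'md4' repeated 3 times (non-capturing group); then one or more of one of [8ih] (captured).
Walking the string: at [4:54] match 'j1j1j1mpdnYqmd4md4md4hhiha4j1j1j1njjJmMmd4md4md488', group 1 = '88'.
Because there's exactly one group, `findall` drops the full match and keeps group 1 from the one hit.

['88']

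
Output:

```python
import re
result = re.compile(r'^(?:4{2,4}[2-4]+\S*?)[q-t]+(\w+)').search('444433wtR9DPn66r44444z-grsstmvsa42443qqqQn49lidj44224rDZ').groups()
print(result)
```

('R9DPn66r44444z',)

The pattern matches anchored at the start of the string; then 2 to 4 of the literal '4', then one or more of a character in [2-4], then zero or more of a non-whitespace character (lazy) (non-capturing group); then one or more of a character in [q-t]; then one or more of a word character (captured).
Lazy quantifiers expand one character at a time until the remainder of the pattern can match.
Unlike `match`, `search` isn't anchored — it looks for the pattern anywhere in the string.
The match spans [0:22] → '444433wtR9DPn66r44444z'.
Captured: group 1 = 'R9DPn66r44444z'.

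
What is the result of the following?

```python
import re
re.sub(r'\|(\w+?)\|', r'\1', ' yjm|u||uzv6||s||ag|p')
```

Matches: at [4:7] → '|u|'; at [7:13] → '|uzv6|'; at [13:16] → '|s|'; at [16:20] → '|ag|'.
Each match is replaced using the text its own group 1 captured.

' yjmuuzv6sagp'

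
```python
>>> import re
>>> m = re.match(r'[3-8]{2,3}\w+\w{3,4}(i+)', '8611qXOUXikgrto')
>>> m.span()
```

The pattern matches 2 to 3 of a character in [3-8], then one or more of a word character, then 3 to 4 of a word character; then one or more of a literal 'i' (captured).
`re.match` won't scan ahead — the pattern has to work from the very first character.
The match spans [0:10] → '8611qXOUXi'.
Captured: group 1 = 'i'.

(0, 10)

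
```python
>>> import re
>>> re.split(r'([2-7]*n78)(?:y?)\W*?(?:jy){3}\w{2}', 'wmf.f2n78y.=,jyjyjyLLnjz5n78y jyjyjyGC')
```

['wmf.f', '2n78', 'njz', '5n78', '']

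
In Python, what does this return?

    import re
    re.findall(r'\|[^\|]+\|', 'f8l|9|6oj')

Walking the string: at [3:6] → '|9|'.
`findall` yields the raw match text (1 of them) because the pattern has no groups.

['|9|']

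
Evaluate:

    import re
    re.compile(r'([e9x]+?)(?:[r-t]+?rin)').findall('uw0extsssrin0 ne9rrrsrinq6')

['ex', 'e9']

This matches one or more of one of [e9x] (lazy) (captured); then one or more of a character in [r-t] (lazy), then the literal 'rin' (non-capturing group).
Scanning left to right: at [3:12] match 'extsssrin', group 1 = 'ex'; at [15:24] match 'e9rrrsrin', group 1 = 'e9'.
Because there's exactly one group, `findall` drops the full match and keeps group 1 from each hit.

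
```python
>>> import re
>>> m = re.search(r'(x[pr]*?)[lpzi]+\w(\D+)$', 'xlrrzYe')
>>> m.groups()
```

('x', 'rzYe')

Pattern: a literal 'x', then zero or more of one of [pr] (lazy) (captured); then one or more of one of [lpzi]; then a word character; then one or more of a non-digit (captured); then anchored at the end.
`re.search` scans for the first position where the pattern succeeds.
The match spans [0:7] → 'xlrrzYe'.
Captured: group 1 = 'x', group 2 = 'rzYe'.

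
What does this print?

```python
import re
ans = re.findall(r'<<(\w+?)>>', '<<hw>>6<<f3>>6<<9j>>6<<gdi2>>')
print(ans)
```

With a single group, `findall` returns only what that group captured — 4 items.

['hw', 'f3', '9j', 'gdi2']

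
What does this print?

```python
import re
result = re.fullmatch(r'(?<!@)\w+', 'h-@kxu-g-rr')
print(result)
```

None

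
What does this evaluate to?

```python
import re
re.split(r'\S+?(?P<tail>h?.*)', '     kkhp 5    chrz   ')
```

Pattern: one or more of a non-whitespace character (lazy); then optionally a literal 'h', then zero or more of any character (captured as 'tail').
A `+?`/`*?`/`{m,n}?` starts at its minimum and grows only as far as needed for what follows to match.
Matches to split on: at [5:22] → 'kkhp 5    chrz   '.
`re.split` interleaves the captured-group text with the surrounding fragments.

['     ', 'khp 5    chrz   ', '']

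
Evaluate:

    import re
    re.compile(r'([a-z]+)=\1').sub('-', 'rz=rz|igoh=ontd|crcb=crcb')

A backreference is literal: `\1` must see the identical characters the first group matched.
Matches: at [0:5] → 'rz=rz'; at [16:25] → 'crcb=crcb'.
`sub` substitutes '-' at each match site.

'-|igoh=ontd|-'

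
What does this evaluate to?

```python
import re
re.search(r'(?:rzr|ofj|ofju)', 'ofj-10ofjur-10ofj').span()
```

The match spans [0:3] → 'ofj'.

(0, 3)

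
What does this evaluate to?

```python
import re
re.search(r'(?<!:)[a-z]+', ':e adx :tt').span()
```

(3, 6)

A negative assertion filters positions out without eating any characters.
`re.search` tries every starting position until one works.
The match spans [3:6] → 'adx'.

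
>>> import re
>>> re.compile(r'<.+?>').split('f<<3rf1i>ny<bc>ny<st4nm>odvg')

With the lazy modifier that quantifier settles for the fewest repetitions that let the rest of the pattern succeed (the atoms after it are unaffected and can still be greedy).
Matches to split on: at [1:9] → '<<3rf1i>'; at [11:15] → '<bc>'; at [17:24] → '<st4nm>'.
Splitting on the pattern gives 4 pieces.

['f', 'ny', 'ny', 'odvg']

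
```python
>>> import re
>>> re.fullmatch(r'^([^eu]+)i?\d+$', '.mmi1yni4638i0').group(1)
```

'.mmi1yni4638i'

Pattern: anchored at the start of the string; then one or more of any character except [eu] (captured); then optionally the literal 'i', then one or more of a digit; then anchored at the end.
For `fullmatch`, every character of the input must be accounted for by the pattern.
The match spans [0:14] → '.mmi1yni4638i0'.
Captured: group 1 = '.mmi1yni4638i'.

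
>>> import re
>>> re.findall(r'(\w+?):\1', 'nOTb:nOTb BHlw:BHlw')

['nOTb', 'BHlw']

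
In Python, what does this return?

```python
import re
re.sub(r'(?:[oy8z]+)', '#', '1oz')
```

The pattern matches one or more of one of [oy8z] (non-capturing group).
`sub` substitutes '#' at each match site.

'1#'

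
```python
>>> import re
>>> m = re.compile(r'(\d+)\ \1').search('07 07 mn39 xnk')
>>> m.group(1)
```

After group 1 captures some text, `\1` only succeeds where that same text appears again.
`search` walks the string left to right and returns the first match it finds.
The match spans [0:5] → '07 07'.
Captured: group 1 = '07'.

'07'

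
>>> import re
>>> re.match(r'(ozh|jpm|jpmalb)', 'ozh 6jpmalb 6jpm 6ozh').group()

`re.match` only tries the pattern at the start of the string.
The match spans [0:3] → 'ozh'.

'ozh'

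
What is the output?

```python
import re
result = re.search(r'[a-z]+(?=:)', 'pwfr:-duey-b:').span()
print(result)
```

(0, 4)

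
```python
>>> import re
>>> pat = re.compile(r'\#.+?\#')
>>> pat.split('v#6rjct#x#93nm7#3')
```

`split` removes every match and returns the 3 fragments in between.

['v', 'x', '3']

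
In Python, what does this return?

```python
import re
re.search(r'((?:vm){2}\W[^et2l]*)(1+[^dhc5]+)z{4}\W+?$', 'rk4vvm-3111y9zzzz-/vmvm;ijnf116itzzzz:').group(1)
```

The match spans [19:38] → 'vmvm;ijnf116itzzzz:'.
Captured: group 1 = 'vmvm;ijnf1', group 2 = '16it'.

'vmvm;ijnf1'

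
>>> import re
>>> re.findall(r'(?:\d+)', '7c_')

['7']

This matches one or more of a digit (non-capturing group).
Walking the string: at [0:1] → '7'.
With no groups in the pattern, `findall` gives back each whole match — 1 here.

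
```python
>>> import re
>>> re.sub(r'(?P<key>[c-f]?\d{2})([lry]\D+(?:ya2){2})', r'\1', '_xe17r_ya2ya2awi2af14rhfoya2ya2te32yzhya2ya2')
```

'_xe17awi2af14te32'

This matches optionally a character in [c-f], then exactly 2 of a digit (captured as 'key'); then one of [lry], then one or more of a non-digit, then the literal 'ya2' repeated 2 times (captured).
Matches: at [2:13] → 'e17r_ya2ya2'; at [18:31] → 'f14rhfoya2ya2'; at [32:44] → 'e32yzhya2ya2'.
`\1` in the replacement pulls in group 1's text for each match.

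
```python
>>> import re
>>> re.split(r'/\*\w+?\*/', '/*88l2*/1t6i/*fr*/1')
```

['', '1t6i', '1']

Matches to split on: at [0:8] → '/*88l2*/'; at [12:18] → '/*fr*/'.
`split` removes every match and returns the 3 fragments in between.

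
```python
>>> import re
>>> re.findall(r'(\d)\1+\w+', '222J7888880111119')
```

['2']

After group 1 captures some text, `\1` only succeeds where that same text appears again.
Scanning left to right: at [0:17] match '222J7888880111119', group 1 = '2'.
One capturing group, so `findall` returns just the captured substring from the one match — 1 in all.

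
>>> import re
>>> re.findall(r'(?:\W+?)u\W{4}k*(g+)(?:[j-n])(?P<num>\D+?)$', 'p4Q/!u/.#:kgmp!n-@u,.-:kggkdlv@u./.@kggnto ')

The pattern matches one or more of a non-word character (lazy) (non-capturing group); then a literal 'u', then exactly 4 of a non-word character, then zero or more of a literal 'k'; then one or more of a literal 'g' (captured); then a character in [j-n] (non-capturing group); then one or more of a non-digit (lazy) (captured as 'num'); then anchored at the end.
Multiple groups make `findall` return tuples — one 2-tuple for the one match.

[('g', 'p!n-@u,.-:kggkdlv@u./.@kggnto ')]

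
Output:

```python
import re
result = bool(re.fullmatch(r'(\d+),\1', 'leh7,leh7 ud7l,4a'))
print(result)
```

`\1` is not a pattern — it's the concrete string captured by group 1, re-applied verbatim.
`re.fullmatch` is like wrapping the pattern in `^…$` (in single-line mode).
Here the string isn't matched end-to-end, so the call returns None, and `bool(None)` is False.

False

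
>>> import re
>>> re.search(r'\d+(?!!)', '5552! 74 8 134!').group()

A negative assertion filters positions out without eating any characters.
Unlike `match`, `search` isn't anchored — it looks for the pattern anywhere in the string.
The match spans [0:3] → '555'.

'555'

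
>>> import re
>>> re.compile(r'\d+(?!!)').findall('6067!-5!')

The negative lookaround is zero-width — it rules out positions where the adjacent text would match, without consuming anything.
Matches: at [0:3] → '606'.
Since nothing is captured, `findall` lists the 1 matched substring directly.

['606']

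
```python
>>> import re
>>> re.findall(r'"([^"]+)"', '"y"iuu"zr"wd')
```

Because there's exactly one group, `findall` drops the full match and keeps group 1 from each hit.

['y', 'zr']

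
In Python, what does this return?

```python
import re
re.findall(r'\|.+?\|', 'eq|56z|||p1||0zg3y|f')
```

['|56z|', '||p1|', '|0zg3y|']

With no groups in the pattern, `findall` gives back each whole match — 3 here.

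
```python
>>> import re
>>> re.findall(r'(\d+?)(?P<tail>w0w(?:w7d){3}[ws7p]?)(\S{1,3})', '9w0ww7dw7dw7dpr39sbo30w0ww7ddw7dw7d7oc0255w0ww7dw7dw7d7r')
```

The pattern matches one or more of a digit (lazy) (captured); then the literal 'w0w', then the literal 'w7d' repeated 3 times, then optionally one of [ws7p] (captured as 'tail'); then 1 to 3 of a non-whitespace character (captured).
Walking the string: at [0:17] match '9w0ww7dw7dw7dpr39', groups = ('9', 'w0ww7dw7dw7dp', 'r39'); at [38:56] match '0255w0ww7dw7dw7d7r', groups = ('0255', 'w0ww7dw7dw7d7', 'r').
3 groups means each result is a tuple of 3 captured strings — 2 here.

[('9', 'w0ww7dw7dw7dp', 'r39'), ('0255', 'w0ww7dw7dw7d7', 'r')]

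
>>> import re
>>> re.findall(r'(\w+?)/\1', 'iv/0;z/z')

`\1` has to match the exact text group 1 already captured.
`findall` collects group 1 from the one match (1 total).

['z']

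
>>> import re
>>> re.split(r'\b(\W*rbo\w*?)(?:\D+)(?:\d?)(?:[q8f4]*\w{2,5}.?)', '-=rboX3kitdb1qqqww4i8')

['-=', 'rbo', 'qqqww4i8']

The pattern matches a word boundary (`\b`, zero-width); then zero or more of a non-word character, then the literal 'rbo', then zero or more of a word character (lazy) (captured); then one or more of a non-digit (non-capturing group); then optionally a digit (non-capturing group); then zero or more of one of [q8f4], then 2 to 5 of a word character, then optionally any character (non-capturing group).
With the lazy modifier that quantifier settles for the fewest repetitions that let the rest of the pattern succeed (the atoms after it are unaffected and can still be greedy).
Matches to split on: at [2:13] → 'rboX3kitdb1'.
`re.split` interleaves the captured-group text with the surrounding fragments.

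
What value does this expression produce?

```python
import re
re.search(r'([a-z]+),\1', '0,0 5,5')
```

None

A backreference is literal: `\1` must see the identical characters the first group matched.
`re.search` tries every starting position until one works.
Here no position works, so the call returns None.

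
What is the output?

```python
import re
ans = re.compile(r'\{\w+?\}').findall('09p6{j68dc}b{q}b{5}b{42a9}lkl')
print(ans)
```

`findall` yields the raw match text (4 of them) because the pattern has no groups.

['{j68dc}', '{q}', '{5}', '{42a9}']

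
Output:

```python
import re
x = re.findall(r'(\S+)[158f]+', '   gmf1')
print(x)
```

['gmf']

This matches one or more of a non-whitespace character (captured); then one or more of one of [158f].
Matches: at [3:7] match 'gmf1', group 1 = 'gmf'.
`findall` collects group 1 from the one match (1 total).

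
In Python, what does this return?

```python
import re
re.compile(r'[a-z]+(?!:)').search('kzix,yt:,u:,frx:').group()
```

'kzix'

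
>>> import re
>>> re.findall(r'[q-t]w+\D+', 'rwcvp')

Pattern: a character in [q-t], then one or more of a literal 'w'; then one or more of a non-digit.
Walking the string: at [0:5] → 'rwcvp'.
`findall` yields the raw match text (1 of them) because the pattern has no groups.

['rwcvp']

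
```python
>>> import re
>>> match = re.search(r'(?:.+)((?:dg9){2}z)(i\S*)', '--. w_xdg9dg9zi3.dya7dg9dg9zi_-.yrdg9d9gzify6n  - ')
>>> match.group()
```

Pattern: one or more of any character (non-capturing group); then the literal 'dg9' repeated 2 times, then a literal 'z' (captured); then a literal 'i', then zero or more of a non-whitespace character (captured).
`re.search` tries every starting position until one works.
The match spans [0:46] → '--. w_xdg9dg9zi3.dya7dg9dg9zi_-.yrdg9d9gzify6n'.
Captured: group 1 = 'dg9dg9z', group 2 = 'i_-.yrdg9d9gzify6n'.

'--. w_xdg9dg9zi3.dya7dg9dg9zi_-.yrdg9d9gzify6n'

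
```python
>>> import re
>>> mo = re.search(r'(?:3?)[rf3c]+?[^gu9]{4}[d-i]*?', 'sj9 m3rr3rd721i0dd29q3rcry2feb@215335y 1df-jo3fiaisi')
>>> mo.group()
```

The `?` after the quantifier makes it lazy — it takes as little as possible before letting the rest of the pattern try.
The match spans [5:11] → '3rr3rd'.

'3rr3rd'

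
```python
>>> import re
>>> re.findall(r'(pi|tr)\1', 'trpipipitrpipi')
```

`\1` has to match the exact text group 1 already captured.
Matches: at [2:6] match 'pipi', group 1 = 'pi'; at [10:14] match 'pipi', group 1 = 'pi'.
With a single group, `findall` returns only what that group captured — 2 items.

['pi', 'pi']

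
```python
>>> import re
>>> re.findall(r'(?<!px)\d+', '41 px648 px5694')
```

The negative lookaround is zero-width — it rules out positions where the adjacent text would match, without consuming anything.
Since nothing is captured, `findall` lists the 3 matched substrings directly.

['41', '48', '694']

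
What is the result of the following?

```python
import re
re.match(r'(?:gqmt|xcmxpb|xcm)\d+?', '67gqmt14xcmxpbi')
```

`re.match` won't scan ahead — the pattern has to work from the very first character.
Here position 0 doesn't satisfy it, so the call returns None.

None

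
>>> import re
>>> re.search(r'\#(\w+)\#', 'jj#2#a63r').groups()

('2',)

`search` walks the string left to right and returns the first match it finds.
The match spans [2:5] → '#2#'.
Captured: group 1 = '2'.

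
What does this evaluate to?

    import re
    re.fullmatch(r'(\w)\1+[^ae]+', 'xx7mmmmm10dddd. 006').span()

`\1` is not a pattern — it's the concrete string captured by group 1, re-applied verbatim.
For `fullmatch`, every character of the input must be accounted for by the pattern.
The match spans [0:19] → 'xx7mmmmm10dddd. 006'.
Captured: group 1 = 'x'.

(0, 19)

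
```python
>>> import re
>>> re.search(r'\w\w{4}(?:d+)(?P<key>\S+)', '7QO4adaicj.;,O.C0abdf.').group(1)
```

This matches a word character, then exactly 4 of a word character; then one or more of a literal 'd' (non-capturing group); then one or more of a non-whitespace character (captured as 'key').
`re.search` scans for the first position where the pattern succeeds.
The match spans [0:22] → '7QO4adaicj.;,O.C0abdf.'.
Captured: group 1 = 'aicj.;,O.C0abdf.'.

'aicj.;,O.C0abdf.'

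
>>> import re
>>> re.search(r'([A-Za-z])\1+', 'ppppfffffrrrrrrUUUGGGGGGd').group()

'pppp'

A backreference is literal: `\1` must see the identical characters the first group matched.
`search` walks the string left to right and returns the first match it finds.
The match spans [0:4] → 'pppp'.
Captured: group 1 = 'p'.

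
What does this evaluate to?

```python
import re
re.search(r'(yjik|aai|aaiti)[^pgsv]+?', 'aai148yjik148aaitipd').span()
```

(0, 4)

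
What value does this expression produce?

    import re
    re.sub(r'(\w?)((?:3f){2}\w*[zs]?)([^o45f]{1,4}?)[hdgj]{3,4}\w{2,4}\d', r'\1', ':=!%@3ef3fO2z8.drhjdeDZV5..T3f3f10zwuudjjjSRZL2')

This matches optionally a word character (captured); then the literal '3f' repeated 2 times, then zero or more of a word character, then optionally one of [zs] (captured); then 1 to 4 of any character except [o45f] (lazy) (captured); then 3 to 4 of one of [hdgj], then 2 to 4 of a word character, then a digit.
Matches: at [27:47] → 'T3f3f10zwuudjjjSRZL2'.
`\1` in the replacement pulls in group 1's text for each match.

':=!%@3ef3fO2z8.drhjdeDZV5..T'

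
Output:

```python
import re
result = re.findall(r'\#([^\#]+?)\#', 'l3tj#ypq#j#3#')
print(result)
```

['ypq', '3']

Scanning left to right: at [4:9] match '#ypq#', group 1 = 'ypq'; at [10:13] match '#3#', group 1 = '3'.
With a single group, `findall` returns only what that group captured — 2 items.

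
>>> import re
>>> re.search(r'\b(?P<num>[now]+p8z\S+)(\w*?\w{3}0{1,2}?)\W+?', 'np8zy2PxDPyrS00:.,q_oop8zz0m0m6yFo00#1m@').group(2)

This matches a word boundary (`\b`, zero-width); then one or more of one of [now], then the literal 'p8z', then one or more of a non-whitespace character (captured as 'num'); then zero or more of a word character (lazy), then exactly 3 of a word character, then 1 to 2 of the literal '0' (lazy) (captured); then one or more of a non-word character (lazy).
`search` walks the string left to right and returns the first match it finds.
The match spans [0:37] → 'np8zy2PxDPyrS00:.,q_oop8zz0m0m6yFo00#'.
Captured: group 1 = 'np8zy2PxDPyrS00:.,q_oop8zz0m0m6y', group 2 = 'Fo00'.

'Fo00'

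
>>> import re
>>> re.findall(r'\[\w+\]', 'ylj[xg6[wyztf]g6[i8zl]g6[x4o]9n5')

`findall` yields the raw match text (3 of them) because the pattern has no groups.

['[wyztf]', '[i8zl]', '[x4o]']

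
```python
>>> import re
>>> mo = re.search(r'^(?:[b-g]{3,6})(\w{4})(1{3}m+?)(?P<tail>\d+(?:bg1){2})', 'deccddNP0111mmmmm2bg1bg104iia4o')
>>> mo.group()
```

Pattern: anchored at the start of the string; then 3 to 6 of a character in [b-g] (non-capturing group); then exactly 4 of a word character (captured); then exactly 3 of a literal '1', then one or more of a literal 'm' (lazy) (captured); then one or more of a digit, then the literal 'bg1' repeated 2 times (captured as 'tail').
`re.search` scans for the first position where the pattern succeeds.
The match spans [0:24] → 'deccddNP0111mmmmm2bg1bg1'.
Captured: group 1 = 'dNP0', group 2 = '111mmmmm', group 3 = '2bg1bg1'.

'deccddNP0111mmmmm2bg1bg1'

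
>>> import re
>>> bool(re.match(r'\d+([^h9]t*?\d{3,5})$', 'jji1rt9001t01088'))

False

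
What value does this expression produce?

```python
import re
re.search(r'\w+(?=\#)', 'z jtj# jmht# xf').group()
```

'jtj'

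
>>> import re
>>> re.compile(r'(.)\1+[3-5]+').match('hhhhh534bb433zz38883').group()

'hhhhh534'

`re.match` won't scan ahead — the pattern has to work from the very first character.
The match spans [0:8] → 'hhhhh534'.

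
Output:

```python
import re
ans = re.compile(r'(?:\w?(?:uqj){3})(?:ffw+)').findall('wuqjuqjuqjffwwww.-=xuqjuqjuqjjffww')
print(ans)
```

['wuqjuqjuqjffwwww']

This matches optionally a word character, then the literal 'uqj' repeated 3 times (non-capturing group); then the literal 'ff', then one or more of a literal 'w' (non-capturing group).
Scanning left to right: at [0:16] → 'wuqjuqjuqjffwwww'.
No capturing groups, so `findall` returns the 1 full match string.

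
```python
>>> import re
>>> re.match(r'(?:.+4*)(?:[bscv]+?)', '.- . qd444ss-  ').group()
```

`match` is anchored at position 0; if the pattern doesn't fit there, it returns None.
The match spans [0:12] → '.- . qd444ss'.

'.- . qd444ss'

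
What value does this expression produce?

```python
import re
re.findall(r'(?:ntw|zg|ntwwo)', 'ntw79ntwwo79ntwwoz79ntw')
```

['ntw', 'ntw', 'ntw', 'ntw']

Alternation tries branches left to right and keeps the first one that lets the overall match succeed at that position.
Scanning left to right: at [0:3] → 'ntw'; at [5:8] → 'ntw'; at [12:15] → 'ntw'; at [20:23] → 'ntw'.
`findall` yields the raw match text (4 of them) because the pattern has no groups.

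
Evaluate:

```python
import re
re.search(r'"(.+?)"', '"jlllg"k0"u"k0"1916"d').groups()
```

('jlllg',)

`re.search` scans for the first position where the pattern succeeds.
The match spans [0:7] → '"jlllg"'.
Captured: group 1 = 'jlllg'.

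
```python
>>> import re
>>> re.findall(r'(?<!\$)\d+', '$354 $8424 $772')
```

['54', '424', '72']

`(?!…)`/`(?<!…)` only lets a position through if the neighbouring text does NOT match; no characters are consumed.
Walking the string: at [2:4] → '54'; at [7:10] → '424'; at [13:15] → '72'.
Since nothing is captured, `findall` lists the 3 matched substrings directly.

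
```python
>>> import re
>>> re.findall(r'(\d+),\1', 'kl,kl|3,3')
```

['3']

After group 1 captures some text, `\1` only succeeds where that same text appears again.
Matches: at [6:9] match '3,3', group 1 = '3'.
`findall` collects group 1 from the one match (1 total).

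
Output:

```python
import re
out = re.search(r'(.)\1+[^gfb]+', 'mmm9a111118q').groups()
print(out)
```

('m',)

`\1` is not a pattern — it's the concrete string captured by group 1, re-applied verbatim.
`re.search` tries every starting position until one works.
The match spans [0:12] → 'mmm9a111118q'.
Captured: group 1 = 'm'.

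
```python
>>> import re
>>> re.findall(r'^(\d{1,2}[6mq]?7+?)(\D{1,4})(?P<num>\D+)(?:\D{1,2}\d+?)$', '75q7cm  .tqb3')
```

This matches anchored at the start of the string; then 1 to 2 of a digit, then optionally one of [6mq], then one or more of a literal '7' (lazy) (captured); then 1 to 4 of a non-digit (captured); then one or more of a non-digit (captured as 'num'); then 1 to 2 of a non-digit, then one or more of a digit (lazy) (non-capturing group); then anchored at the end.
Walking the string: at [0:13] match '75q7cm  .tqb3', groups = ('75q7', 'cm  ', '.tq').
3 groups means the one result is a tuple of 3 captured strings — 1 here.

[('75q7', 'cm  ', '.tq')]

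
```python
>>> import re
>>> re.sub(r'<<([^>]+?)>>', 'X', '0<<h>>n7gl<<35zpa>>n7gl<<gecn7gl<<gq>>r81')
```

'0Xn7glXn7glXr81'

`sub` substitutes 'X' at each match site.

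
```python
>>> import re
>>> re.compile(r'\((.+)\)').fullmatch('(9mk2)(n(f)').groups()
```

`re.fullmatch` is like wrapping the pattern in `^…$` (in single-line mode).
The match spans [0:11] → '(9mk2)(n(f)'.
Captured: group 1 = '9mk2)(n(f'.

('9mk2)(n(f',)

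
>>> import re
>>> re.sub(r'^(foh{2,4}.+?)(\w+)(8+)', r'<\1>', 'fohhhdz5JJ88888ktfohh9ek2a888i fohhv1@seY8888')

This matches anchored at the start of the string; then the literal 'fo', then 2 to 4 of the literal 'h', then one or more of any character (lazy) (captured); then one or more of a word character (captured); then one or more of a literal '8' (captured).
With the lazy modifier that quantifier settles for the fewest repetitions that let the rest of the pattern succeed (the atoms after it are unaffected and can still be greedy).
Matches: at [0:29] → 'fohhhdz5JJ88888ktfohh9ek2a888'.
`\1` in the replacement pulls in group 1's text for each match.

'<fohhhd>i fohhv1@seY8888'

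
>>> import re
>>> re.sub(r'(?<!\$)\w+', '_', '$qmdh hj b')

'$q_ _ _'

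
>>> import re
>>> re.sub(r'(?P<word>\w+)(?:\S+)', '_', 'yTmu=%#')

'_'

Pattern: one or more of a word character (captured as 'word'); then one or more of a non-whitespace character (non-capturing group).
Every occurrence is swapped for '_'.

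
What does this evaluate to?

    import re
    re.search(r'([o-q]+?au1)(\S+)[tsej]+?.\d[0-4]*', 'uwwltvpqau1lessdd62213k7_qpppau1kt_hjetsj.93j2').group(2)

'lessdd62213k7_qpppau1kt_hjets'

The pattern matches one or more of a character in [o-q] (lazy), then the literal 'au1' (captured); then one or more of a non-whitespace character (captured); then one or more of one of [tsej] (lazy); then any character, then a digit, then zero or more of a character in [0-4].
Unlike `match`, `search` isn't anchored — it looks for the pattern anywhere in the string.
The match spans [6:44] → 'pqau1lessdd62213k7_qpppau1kt_hjetsj.93'.
Captured: group 1 = 'pqau1', group 2 = 'lessdd62213k7_qpppau1kt_hjets'.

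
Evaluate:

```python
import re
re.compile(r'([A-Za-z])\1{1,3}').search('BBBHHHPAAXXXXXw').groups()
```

The match spans [0:3] → 'BBB'.
Captured: group 1 = 'B'.

('B',)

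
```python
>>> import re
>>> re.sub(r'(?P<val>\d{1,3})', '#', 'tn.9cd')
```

The pattern matches 1 to 3 of a digit (captured as 'val').
Matches: at [3:4] → '9'.
Every occurrence is swapped for '#'.

'tn.#cd'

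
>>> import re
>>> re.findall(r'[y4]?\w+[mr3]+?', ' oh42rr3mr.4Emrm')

Pattern: optionally one of [y4]; then one or more of a word character; then one or more of one of [mr3] (lazy).
Matches: at [1:10] → 'oh42rr3mr'; at [11:16] → '4Emrm'.
`findall` yields the raw match text (2 of them) because the pattern has no groups.

['oh42rr3mr', '4Emrm']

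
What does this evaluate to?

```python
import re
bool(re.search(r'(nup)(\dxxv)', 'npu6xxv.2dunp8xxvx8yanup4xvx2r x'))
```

False

Pattern: the literal 'n', then the literal 'up' (captured); then a digit, then the literal 'xxv' (captured).
Here no position works, so the call returns None, and `bool(None)` is False.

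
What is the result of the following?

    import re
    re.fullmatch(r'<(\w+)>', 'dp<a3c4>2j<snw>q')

`fullmatch` succeeds only if the pattern covers the string from start to end.
Here the string isn't matched end-to-end, so the call returns None.

None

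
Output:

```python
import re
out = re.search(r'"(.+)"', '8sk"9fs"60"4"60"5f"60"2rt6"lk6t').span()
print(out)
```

The match spans [3:27] → '"9fs"60"4"60"5f"60"2rt6"'.

(3, 27)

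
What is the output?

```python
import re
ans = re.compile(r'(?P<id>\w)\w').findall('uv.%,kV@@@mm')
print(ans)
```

This matches a word character (captured as 'id'); then a word character.
`findall` collects group 1 from each match (3 total).

['u', 'k', 'm']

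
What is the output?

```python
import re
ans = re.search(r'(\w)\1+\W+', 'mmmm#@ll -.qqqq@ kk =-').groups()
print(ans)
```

('m',)

The match spans [0:6] → 'mmmm#@'.
Captured: group 1 = 'm'.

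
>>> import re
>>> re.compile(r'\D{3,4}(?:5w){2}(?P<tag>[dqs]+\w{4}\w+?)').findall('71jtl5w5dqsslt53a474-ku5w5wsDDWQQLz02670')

The `?` after the quantifier makes it lazy — it takes as little as possible before letting the rest of the pattern try.
One capturing group, so `findall` returns just the captured substring from the one match — 1 in all.

['sDDWQQ']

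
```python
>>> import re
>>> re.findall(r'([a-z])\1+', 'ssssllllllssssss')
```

`\1` has to match the exact text group 1 already captured.
`findall` collects group 1 from each match (3 total).

['s', 'l', 's']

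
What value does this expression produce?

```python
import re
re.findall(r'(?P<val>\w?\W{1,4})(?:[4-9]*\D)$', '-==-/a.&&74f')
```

The pattern matches optionally a word character, then 1 to 4 of a non-word character (captured as 'val'); then zero or more of a character in [4-9], then a non-digit (non-capturing group); then anchored at the end.
Matches: at [5:12] match 'a.&&74f', group 1 = 'a.&&'.
With a single group, `findall` returns only what that group captured — 1 item.

['a.&&']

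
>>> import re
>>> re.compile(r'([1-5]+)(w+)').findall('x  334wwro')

Pattern: one or more of a character in [1-5] (captured); then one or more of a literal 'w' (captured).
Walking the string: at [3:8] match '334ww', groups = ('334', 'ww').
Multiple groups make `findall` return tuples — one 2-tuple for the one match.

[('334', 'ww')]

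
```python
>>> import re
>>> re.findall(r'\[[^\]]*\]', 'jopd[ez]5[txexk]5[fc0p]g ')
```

['[ez]', '[txexk]', '[fc0p]']

No capturing groups, so `findall` returns the 3 full match strings.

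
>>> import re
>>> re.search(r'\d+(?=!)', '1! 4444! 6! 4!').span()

(0, 1)

Because the assertion is zero-width, the text it checks is not consumed and won't appear in the result.
`search` walks the string left to right and returns the first match it finds.
The match spans [0:1] → '1'.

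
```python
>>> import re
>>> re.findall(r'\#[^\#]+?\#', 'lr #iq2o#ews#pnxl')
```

['#iq2o#']

Scanning left to right: at [3:9] → '#iq2o#'.
Since nothing is captured, `findall` lists the 1 matched substring directly.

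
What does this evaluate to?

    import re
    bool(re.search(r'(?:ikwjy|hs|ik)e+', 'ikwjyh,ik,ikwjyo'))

False

Here no position works, so the call returns None, and `bool(None)` is False.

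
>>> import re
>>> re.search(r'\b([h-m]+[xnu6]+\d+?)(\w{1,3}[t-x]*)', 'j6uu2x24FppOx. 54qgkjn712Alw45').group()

'j6uu2x24'

The match spans [0:8] → 'j6uu2x24'.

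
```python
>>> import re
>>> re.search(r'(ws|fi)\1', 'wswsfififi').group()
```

'wsws'

After group 1 captures some text, `\1` only succeeds where that same text appears again.
The match spans [0:4] → 'wsws'.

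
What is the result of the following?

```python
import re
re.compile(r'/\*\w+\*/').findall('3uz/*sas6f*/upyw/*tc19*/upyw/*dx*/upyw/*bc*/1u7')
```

['/*sas6f*/', '/*tc19*/', '/*dx*/', '/*bc*/']

Matches: at [3:12] → '/*sas6f*/'; at [16:24] → '/*tc19*/'; at [28:34] → '/*dx*/'; at [38:44] → '/*bc*/'.
No capturing groups, so `findall` returns the 4 full match strings.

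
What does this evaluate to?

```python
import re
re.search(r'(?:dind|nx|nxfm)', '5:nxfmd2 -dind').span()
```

(2, 4)

`|` is ordered: at each position the engine commits to the first alternative that works.
`search` walks the string left to right and returns the first match it finds.
The match spans [2:4] → 'nx'.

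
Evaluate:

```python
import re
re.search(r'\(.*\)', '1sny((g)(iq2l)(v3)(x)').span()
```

(4, 21)

The match spans [4:21] → '((g)(iq2l)(v3)(x)'.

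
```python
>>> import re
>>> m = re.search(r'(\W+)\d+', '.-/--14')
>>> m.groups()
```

('.-/--',)

Pattern: one or more of a non-word character (captured); then one or more of a digit.
`search` walks the string left to right and returns the first match it finds.
The match spans [0:7] → '.-/--14'.
Captured: group 1 = '.-/--'.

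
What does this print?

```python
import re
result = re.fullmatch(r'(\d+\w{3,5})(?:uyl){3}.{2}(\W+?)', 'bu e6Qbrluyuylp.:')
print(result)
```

None

This matches one or more of a digit, then 3 to 5 of a word character (captured); then the literal 'uyl' repeated 3 times, then exactly 2 of any character; then one or more of a non-word character (lazy) (captured).
`re.fullmatch` is like wrapping the pattern in `^…$` (in single-line mode).
Here the string isn't matched end-to-end, so the call returns None.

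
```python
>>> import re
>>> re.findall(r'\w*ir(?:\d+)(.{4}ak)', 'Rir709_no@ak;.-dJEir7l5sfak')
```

['_no@ak', 'l5sfak']

This matches zero or more of a word character, then the literal 'ir'; then one or more of a digit (non-capturing group); then exactly 4 of any character, then the literal 'ak' (captured).
One capturing group, so `findall` returns just the captured substring from each match — 2 in all.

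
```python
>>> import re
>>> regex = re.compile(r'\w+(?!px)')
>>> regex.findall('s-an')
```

['s', 'an']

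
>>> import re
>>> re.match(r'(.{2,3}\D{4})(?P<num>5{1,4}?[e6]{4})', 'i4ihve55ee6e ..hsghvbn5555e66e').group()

'i4ihve55ee6e'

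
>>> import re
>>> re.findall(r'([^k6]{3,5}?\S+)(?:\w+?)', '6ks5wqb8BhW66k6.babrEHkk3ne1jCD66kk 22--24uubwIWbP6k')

Pattern: 3 to 5 of any character except [k6] (lazy), then one or more of a non-whitespace character (captured); then one or more of a word character (lazy) (non-capturing group).
Walking the string: at [2:35] match 's5wqb8BhW66k6.babrEHkk3ne1jCD66kk', group 1 = 's5wqb8BhW66k6.babrEHkk3ne1jCD66k'; at [35:52] match ' 22--24uubwIWbP6k', group 1 = ' 22--24uubwIWbP6'.
One capturing group, so `findall` returns just the captured substring from each match — 2 in all.

['s5wqb8BhW66k6.babrEHkk3ne1jCD66k', ' 22--24uubwIWbP6']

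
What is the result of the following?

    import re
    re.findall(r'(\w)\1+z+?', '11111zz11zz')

The backreference `\1` re-matches whatever the first group consumed, character for character.
One capturing group, so `findall` returns just the captured substring from each match — 2 in all.

['1', '1']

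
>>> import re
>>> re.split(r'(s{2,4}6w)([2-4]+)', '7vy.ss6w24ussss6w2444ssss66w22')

['7vy.', 'ss6w', '24', 'u', 'ssss6w', '2444', 'ssss66w22']

The pattern matches 2 to 4 of the literal 's', then the literal '6w' (captured); then one or more of a character in [2-4] (captured).
The group in the pattern means `split` returns the separators' captures alongside the pieces.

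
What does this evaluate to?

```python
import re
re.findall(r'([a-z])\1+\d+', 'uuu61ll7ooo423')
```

['u', 'l', 'o']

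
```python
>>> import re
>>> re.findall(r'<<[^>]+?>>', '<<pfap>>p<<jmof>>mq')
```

['<<pfap>>', '<<jmof>>']

No capturing groups, so `findall` returns the 2 full match strings.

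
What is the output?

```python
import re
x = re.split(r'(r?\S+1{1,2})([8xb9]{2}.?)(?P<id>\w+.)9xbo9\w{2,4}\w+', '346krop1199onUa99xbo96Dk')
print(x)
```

Pattern: optionally the literal 'r', then one or more of a non-whitespace character, then 1 to 2 of a literal '1' (captured); then exactly 2 of one of [8xb9], then optionally any character (captured); then one or more of a word character, then any character (captured as 'id'); then the literal '9xb', then the literal 'o9', then 2 to 4 of a word character; then one or more of a word character.
Because the pattern has a capturing group, `split` also inserts each captured text between the pieces.

['', '346krop11', '99o', 'nUa9', '']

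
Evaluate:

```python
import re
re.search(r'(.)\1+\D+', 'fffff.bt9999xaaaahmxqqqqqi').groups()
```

The match spans [0:8] → 'fffff.bt'.
Captured: group 1 = 'f'.

('f',)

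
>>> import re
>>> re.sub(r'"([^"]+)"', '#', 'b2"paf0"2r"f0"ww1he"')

'b2#2r#ww1he"'

Matches: at [2:8] → '"paf0"'; at [10:14] → '"f0"'.
Each match is replaced by '#'.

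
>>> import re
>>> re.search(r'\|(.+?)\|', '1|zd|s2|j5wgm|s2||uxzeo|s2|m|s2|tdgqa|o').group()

The match spans [1:5] → '|zd|'.

'|zd|'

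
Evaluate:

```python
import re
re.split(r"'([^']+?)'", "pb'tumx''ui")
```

Matches to split on: at [2:8] → "'tumx'".
The group in the pattern means `split` returns the separators' captures alongside the pieces.

['pb', 'tumx', "'ui"]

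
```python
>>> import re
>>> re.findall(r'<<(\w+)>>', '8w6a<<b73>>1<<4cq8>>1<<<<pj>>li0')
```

['b73', '4cq8', 'pj']

Scanning left to right: at [4:11] match '<<b73>>', group 1 = 'b73'; at [12:20] match '<<4cq8>>', group 1 = '4cq8'; at [23:29] match '<<pj>>', group 1 = 'pj'.
One capturing group, so `findall` returns just the captured substring from each match — 3 in all.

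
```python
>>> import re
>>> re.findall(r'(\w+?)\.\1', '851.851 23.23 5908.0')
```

`\1` is not a pattern — it's the concrete string captured by group 1, re-applied verbatim.
Because there's exactly one group, `findall` drops the full match and keeps group 1 from each hit.

['851', '23']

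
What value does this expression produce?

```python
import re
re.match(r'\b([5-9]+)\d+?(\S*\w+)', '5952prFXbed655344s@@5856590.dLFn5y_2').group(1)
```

'595'

The pattern matches a word boundary (`\b`, zero-width); then one or more of a character in [5-9] (captured); then one or more of a digit (lazy); then zero or more of a non-whitespace character, then one or more of a word character (captured).
`match` is anchored at position 0; if the pattern doesn't fit there, it returns None.
The match spans [0:36] → '5952prFXbed655344s@@5856590.dLFn5y_2'.
Captured: group 1 = '595', group 2 = 'prFXbed655344s@@5856590.dLFn5y_2'.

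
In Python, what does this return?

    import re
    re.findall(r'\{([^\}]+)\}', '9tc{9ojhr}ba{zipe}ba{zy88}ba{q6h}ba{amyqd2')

['9ojhr', 'zipe', 'zy88', 'q6h']

`findall` collects group 1 from each match (4 total).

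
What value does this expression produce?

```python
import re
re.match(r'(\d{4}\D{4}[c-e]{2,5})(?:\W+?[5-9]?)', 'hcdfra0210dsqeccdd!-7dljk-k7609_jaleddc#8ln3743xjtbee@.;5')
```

This matches exactly 4 of a digit, then exactly 4 of a non-digit, then 2 to 5 of a character in [c-e] (captured); then one or more of a non-word character (lazy), then optionally a character in [5-9] (non-capturing group).
`match` is anchored at position 0; if the pattern doesn't fit there, it returns None.
Here position 0 doesn't satisfy it, so the call returns None.

None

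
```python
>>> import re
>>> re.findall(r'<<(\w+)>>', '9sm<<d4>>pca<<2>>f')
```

['d4', '2']

Matches: at [3:9] match '<<d4>>', group 1 = 'd4'; at [12:17] match '<<2>>', group 1 = '2'.
One capturing group, so `findall` returns just the captured substring from each match — 2 in all.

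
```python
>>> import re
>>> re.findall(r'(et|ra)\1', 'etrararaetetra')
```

['ra', 'et']

The backreference `\1` re-matches whatever the first group consumed, character for character.
Matches: at [2:6] match 'rara', group 1 = 'ra'; at [8:12] match 'etet', group 1 = 'et'.
With a single group, `findall` returns only what that group captured — 2 items.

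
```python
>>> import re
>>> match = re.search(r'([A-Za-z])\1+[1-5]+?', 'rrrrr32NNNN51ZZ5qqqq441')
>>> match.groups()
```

('r',)

The match spans [0:6] → 'rrrrr3'.
Captured: group 1 = 'r'.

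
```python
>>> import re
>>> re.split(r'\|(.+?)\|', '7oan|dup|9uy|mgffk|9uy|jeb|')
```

Lazy quantifiers expand one character at a time until the remainder of the pattern can match.
Because the pattern has a capturing group, `split` also inserts each captured text between the pieces.

['7oan', 'dup', '9uy', 'mgffk', '9uy', 'jeb', '']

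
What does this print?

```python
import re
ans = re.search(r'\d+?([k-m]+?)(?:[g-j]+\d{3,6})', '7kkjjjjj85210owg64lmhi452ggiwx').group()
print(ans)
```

The match spans [0:13] → '7kkjjjjj85210'.

7kkjjjjj85210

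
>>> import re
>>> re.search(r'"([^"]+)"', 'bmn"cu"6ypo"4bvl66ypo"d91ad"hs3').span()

The match spans [3:7] → '"cu"'.

(3, 7)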